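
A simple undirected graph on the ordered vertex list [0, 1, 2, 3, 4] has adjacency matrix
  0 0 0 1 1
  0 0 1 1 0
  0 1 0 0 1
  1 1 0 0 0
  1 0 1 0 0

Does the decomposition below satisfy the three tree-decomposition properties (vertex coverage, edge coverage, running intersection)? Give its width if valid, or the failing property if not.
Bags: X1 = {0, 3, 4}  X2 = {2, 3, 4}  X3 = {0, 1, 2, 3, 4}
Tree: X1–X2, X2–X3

No — bags containing vertex 0 are not connected in the tree.

A tree decomposition must satisfy three properties: every vertex lies in some bag; for every edge, both endpoints lie together in some bag; and for every vertex, the bags containing it form a connected subtree. Here bags containing vertex 0 are not connected in the tree, so the decomposition is invalid.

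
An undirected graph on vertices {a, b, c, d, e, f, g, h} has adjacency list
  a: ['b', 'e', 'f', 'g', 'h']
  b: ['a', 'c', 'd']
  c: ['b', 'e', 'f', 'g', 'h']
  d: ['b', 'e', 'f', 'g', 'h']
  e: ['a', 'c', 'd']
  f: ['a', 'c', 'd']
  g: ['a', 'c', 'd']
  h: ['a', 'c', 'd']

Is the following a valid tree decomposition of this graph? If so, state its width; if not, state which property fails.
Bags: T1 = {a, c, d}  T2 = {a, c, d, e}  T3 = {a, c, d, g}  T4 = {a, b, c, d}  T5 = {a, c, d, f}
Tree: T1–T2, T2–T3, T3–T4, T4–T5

No — vertex h appears in no bag.

A tree decomposition must satisfy three properties: every vertex lies in some bag; for every edge, both endpoints lie together in some bag; and for every vertex, the bags containing it form a connected subtree. Here vertex h appears in no bag, so the decomposition is invalid.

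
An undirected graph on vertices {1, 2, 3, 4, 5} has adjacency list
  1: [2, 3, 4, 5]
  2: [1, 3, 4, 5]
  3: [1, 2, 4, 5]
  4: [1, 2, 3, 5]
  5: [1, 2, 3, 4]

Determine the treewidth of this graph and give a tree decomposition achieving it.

A single bag containing all 5 vertices is trivially a valid decomposition of width 4. On the other hand G contains the 5-clique {1, 2, 3, 4, 5}. A clique must lie in a single bag of any decomposition, so no decomposition can have width below 4. Hence tw(G) = 4 exactly.

Treewidth 4.
Bags: B1 = {1, 2, 3, 4, 5}
Tree: (single bag)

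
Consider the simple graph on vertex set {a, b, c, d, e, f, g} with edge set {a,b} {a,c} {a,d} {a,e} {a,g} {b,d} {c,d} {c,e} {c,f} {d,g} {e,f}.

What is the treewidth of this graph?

2

A width-2 tree decomposition is:
Bags: B1 = {a, c, d}  B2 = {a, d, g}  B3 = {a, c, e}  B4 = {c, e, f}  B5 = {a, b, d}
Tree: B1–B2, B1–B3, B3–B4, B2–B5
Every bag has size at most 3, so the width is 3 − 1 = 2 and tw(G) ≤ 2. For the lower bound, the 3 vertices {a, d, g} are pairwise adjacent, and any tree decomposition puts a clique entirely inside one bag — forcing width ≥ 2. The upper and lower bounds meet at 2, so that is the treewidth.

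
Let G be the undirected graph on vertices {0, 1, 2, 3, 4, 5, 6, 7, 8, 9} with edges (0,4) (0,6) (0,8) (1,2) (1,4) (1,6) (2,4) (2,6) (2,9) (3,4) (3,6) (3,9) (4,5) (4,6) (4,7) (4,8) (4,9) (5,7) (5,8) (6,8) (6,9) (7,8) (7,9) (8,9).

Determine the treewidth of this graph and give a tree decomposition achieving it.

Treewidth 3.
One optimal decomposition is:
Bags: B1 = {4, 6, 8, 9}  B2 = {0, 4, 6, 8}  B3 = {2, 4, 6, 9}  B4 = {1, 2, 4, 6}  B5 = {3, 4, 6, 9}  B6 = {4, 7, 8, 9}  B7 = {4, 5, 7, 8}
Tree: B1–B2, B1–B3, B3–B4, B3–B5, B1–B6, B6–B7

Every bag has size at most 4, so the width is 4 − 1 = 3 and tw(G) ≤ 3. For the lower bound, the 4 vertices {4, 5, 7, 8} are pairwise adjacent, and any tree decomposition puts a clique entirely inside one bag — forcing width ≥ 3. Hence tw(G) = 3 exactly.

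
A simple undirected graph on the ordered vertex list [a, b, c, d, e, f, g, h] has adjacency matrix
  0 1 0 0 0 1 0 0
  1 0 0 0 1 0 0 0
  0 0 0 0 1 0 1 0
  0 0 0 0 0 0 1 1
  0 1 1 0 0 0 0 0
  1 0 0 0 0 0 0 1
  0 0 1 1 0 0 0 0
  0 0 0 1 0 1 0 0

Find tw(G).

2

A width-2 tree decomposition is:
Bags: B1 = {a, f, h}  B2 = {a, b, h}  B3 = {b, e, h}  B4 = {c, e, h}  B5 = {c, g, h}  B6 = {d, g, h}
Tree: B1–B2, B2–B3, B3–B4, B4–B5, B5–B6
Each bag holds 3 vertices, so the decomposition has width 2, which upper-bounds the treewidth. For the lower bound, G contains the cycle h–f–a–b–e–c–g–d–h, so G is not a forest; only forests have treewidth ≤ 1, hence tw(G) ≥ 2. The upper and lower bounds meet at 2, so that is the treewidth.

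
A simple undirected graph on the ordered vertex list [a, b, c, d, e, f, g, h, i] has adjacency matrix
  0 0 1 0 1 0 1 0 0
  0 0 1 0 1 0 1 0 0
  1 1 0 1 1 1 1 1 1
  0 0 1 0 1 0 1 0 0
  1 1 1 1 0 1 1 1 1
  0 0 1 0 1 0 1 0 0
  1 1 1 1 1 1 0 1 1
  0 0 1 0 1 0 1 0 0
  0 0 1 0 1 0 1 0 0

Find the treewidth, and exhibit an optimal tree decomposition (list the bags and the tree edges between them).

The largest bag has 4 vertices, giving width 3; this decomposition certifies tw(G) ≤ 3. On the other hand G contains the 4-clique {c, d, e, g}. A clique must lie in a single bag of any decomposition, so no decomposition can have width below 3. Hence tw(G) = 3 exactly.

Treewidth 3.
Bags: B1 = {c, e, f, g}  B2 = {a, c, e, g}  B3 = {b, c, e, g}  B4 = {c, e, g, i}  B5 = {c, e, g, h}  B6 = {c, d, e, g}
Tree: B1–B2, B1–B3, B1–B4, B4–B5, B5–B6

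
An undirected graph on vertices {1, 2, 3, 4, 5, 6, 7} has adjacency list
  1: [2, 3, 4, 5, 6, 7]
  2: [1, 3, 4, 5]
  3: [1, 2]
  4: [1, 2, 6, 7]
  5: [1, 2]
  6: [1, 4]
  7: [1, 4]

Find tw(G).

A width-2 tree decomposition is:
Bags: B1 = {1, 2, 4}  B2 = {1, 4, 6}  B3 = {1, 2, 5}  B4 = {1, 2, 3}  B5 = {1, 4, 7}
Tree: B1–B2, B1–B3, B1–B4, B1–B5
Each bag holds 3 vertices, so the decomposition has width 2, which upper-bounds the treewidth. For the lower bound, the 3 vertices {1, 2, 3} are pairwise adjacent, and any tree decomposition puts a clique entirely inside one bag — forcing width ≥ 2. Combining the bounds, tw(G) = 2.

2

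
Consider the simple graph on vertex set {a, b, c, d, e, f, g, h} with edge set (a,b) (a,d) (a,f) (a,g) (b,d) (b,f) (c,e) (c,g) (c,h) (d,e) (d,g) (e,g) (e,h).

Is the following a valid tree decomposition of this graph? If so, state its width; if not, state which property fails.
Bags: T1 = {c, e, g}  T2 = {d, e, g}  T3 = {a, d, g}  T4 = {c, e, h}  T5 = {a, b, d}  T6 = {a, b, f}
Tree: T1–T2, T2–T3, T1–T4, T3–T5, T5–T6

Yes; width 2.

Checking the three conditions: (i) the bags cover all of {a, b, c, d, e, f, g, h}; (ii) for each edge, some bag contains both endpoints; (iii) the bags containing any fixed vertex form a subtree. All hold, so the decomposition is valid with width 3 − 1 = 2.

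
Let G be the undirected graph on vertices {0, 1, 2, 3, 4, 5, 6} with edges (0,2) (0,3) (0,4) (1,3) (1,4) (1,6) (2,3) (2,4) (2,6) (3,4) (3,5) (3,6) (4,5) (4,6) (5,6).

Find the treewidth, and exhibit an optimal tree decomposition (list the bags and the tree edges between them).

Each bag holds 4 vertices, so the decomposition has width 3, which upper-bounds the treewidth. On the other hand G contains the 4-clique {0, 2, 3, 4}. A clique must lie in a single bag of any decomposition, so no decomposition can have width below 3. The upper and lower bounds meet at 3, so that is the treewidth.

Treewidth 3.
Bags: B1 = {3, 4, 5, 6}  B2 = {2, 3, 4, 6}  B3 = {0, 2, 3, 4}  B4 = {1, 3, 4, 6}
Tree: B1–B2, B2–B3, B2–B4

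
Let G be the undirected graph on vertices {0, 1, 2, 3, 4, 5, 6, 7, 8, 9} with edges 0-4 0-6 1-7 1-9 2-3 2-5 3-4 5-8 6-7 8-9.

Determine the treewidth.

A width-2 tree decomposition is:
Bags: B1 = {5, 8, 9}  B2 = {1, 5, 9}  B3 = {1, 5, 7}  B4 = {5, 6, 7}  B5 = {0, 5, 6}  B6 = {0, 4, 5}  B7 = {3, 4, 5}  B8 = {2, 3, 5}
Tree: B1–B2, B2–B3, B3–B4, B4–B5, B5–B6, B6–B7, B7–B8
Each bag holds 3 vertices, so the decomposition has width 2, which upper-bounds the treewidth. Since 5–8–9–1–7–6–0–4–3–2–5 is a cycle in G, G is not acyclic. Forests are exactly the graphs of treewidth ≤ 1, so tw(G) ≥ 2. Combining the bounds, tw(G) = 2.

2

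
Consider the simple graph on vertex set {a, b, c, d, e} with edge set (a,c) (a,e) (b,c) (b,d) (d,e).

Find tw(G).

2

A width-2 tree decomposition is:
Bags: B1 = {a, c, e}  B2 = {c, d, e}  B3 = {b, c, d}
Tree: B1–B2, B2–B3
Each bag holds 3 vertices, so the decomposition has width 2, which upper-bounds the treewidth. The edges c–a–e–d–b–c form a cycle, so G is not a tree and its treewidth is at least 2. The upper and lower bounds meet at 2, so that is the treewidth.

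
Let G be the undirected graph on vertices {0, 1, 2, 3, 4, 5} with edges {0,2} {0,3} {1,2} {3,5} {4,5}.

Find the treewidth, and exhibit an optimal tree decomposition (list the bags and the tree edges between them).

Each bag holds 2 vertices, so the decomposition has width 1, which upper-bounds the treewidth. Any graph with an edge has treewidth ≥ 1, and G has the edge 1–2. The upper and lower bounds meet at 1, so that is the treewidth.

Treewidth 1.
One such decomposition:
Bags: B1 = {1, 2}  B2 = {0, 2}  B3 = {0, 3}  B4 = {3, 5}  B5 = {4, 5}
Tree: B1–B2, B2–B3, B3–B4, B4–B5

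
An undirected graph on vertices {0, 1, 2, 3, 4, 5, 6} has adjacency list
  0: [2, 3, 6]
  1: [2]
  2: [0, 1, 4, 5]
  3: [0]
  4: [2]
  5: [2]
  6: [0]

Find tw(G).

1

A width-1 tree decomposition is:
Bags: B1 = {2, 5}  B2 = {1, 2}  B3 = {0, 2}  B4 = {2, 4}  B5 = {0, 6}  B6 = {0, 3}
Tree: B1–B2, B1–B3, B2–B4, B3–B5, B5–B6
Each bag holds 2 vertices, so the decomposition has width 1, which upper-bounds the treewidth. Since G has at least one edge (e.g. 2–5), it is not an edgeless graph, so tw(G) ≥ 1. Combining the bounds, tw(G) = 1.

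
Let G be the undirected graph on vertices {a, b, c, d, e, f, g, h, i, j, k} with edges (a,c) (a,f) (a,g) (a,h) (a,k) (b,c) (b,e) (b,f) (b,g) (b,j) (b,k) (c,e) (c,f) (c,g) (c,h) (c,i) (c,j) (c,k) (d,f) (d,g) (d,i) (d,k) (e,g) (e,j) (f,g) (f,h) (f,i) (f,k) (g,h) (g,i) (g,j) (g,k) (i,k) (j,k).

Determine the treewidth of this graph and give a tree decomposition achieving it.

Treewidth 4.
Bags: B1 = {b, c, f, g, k}  B2 = {b, c, g, j, k}  B3 = {c, f, g, i, k}  B4 = {a, c, f, g, k}  B5 = {d, f, g, i, k}  B6 = {b, c, e, g, j}  B7 = {a, c, f, g, h}
Tree: B1–B2, B1–B3, B3–B4, B3–B5, B2–B6, B4–B7

Each bag holds 5 vertices, so the decomposition has width 4, which upper-bounds the treewidth. Conversely, {d, f, g, i, k} is a clique of size 5, and the vertices of any clique must share a bag in every tree decomposition; so some bag has ≥ 5 vertices and tw(G) ≥ 4. The upper and lower bounds meet at 4, so that is the treewidth.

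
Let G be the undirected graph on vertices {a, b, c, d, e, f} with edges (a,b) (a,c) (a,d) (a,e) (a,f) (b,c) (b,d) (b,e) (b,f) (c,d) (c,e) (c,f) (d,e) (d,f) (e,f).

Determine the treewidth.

A width-5 tree decomposition is:
Bags: B1 = {a, b, c, d, e, f}
Tree: (single bag)
A single bag containing all 6 vertices is trivially a valid decomposition of width 5. For the lower bound, the 6 vertices {a, b, c, d, e, f} are pairwise adjacent, and any tree decomposition puts a clique entirely inside one bag — forcing width ≥ 5. The upper and lower bounds meet at 5, so that is the treewidth.

5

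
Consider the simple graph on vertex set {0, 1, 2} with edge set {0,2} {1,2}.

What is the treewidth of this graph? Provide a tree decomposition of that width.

Treewidth 1.
One such decomposition:
Bags: B1 = {1, 2}  B2 = {0, 2}
Tree: B1–B2

The largest bag has 2 vertices, giving width 1; this decomposition certifies tw(G) ≤ 1. Any graph with an edge has treewidth ≥ 1, and G has the edge 2–1. Therefore the treewidth is 1.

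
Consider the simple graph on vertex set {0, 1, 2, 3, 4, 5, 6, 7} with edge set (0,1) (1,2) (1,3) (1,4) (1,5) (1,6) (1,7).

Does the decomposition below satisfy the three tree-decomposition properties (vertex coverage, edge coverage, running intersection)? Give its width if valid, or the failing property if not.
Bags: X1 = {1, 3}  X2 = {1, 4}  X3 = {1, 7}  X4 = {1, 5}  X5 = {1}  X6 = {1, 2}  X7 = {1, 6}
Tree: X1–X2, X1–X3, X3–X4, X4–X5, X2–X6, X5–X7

A tree decomposition must satisfy three properties: every vertex lies in some bag; for every edge, both endpoints lie together in some bag; and for every vertex, the bags containing it form a connected subtree. Here vertex 0 appears in no bag, so the decomposition is invalid.

No — vertex 0 appears in no bag.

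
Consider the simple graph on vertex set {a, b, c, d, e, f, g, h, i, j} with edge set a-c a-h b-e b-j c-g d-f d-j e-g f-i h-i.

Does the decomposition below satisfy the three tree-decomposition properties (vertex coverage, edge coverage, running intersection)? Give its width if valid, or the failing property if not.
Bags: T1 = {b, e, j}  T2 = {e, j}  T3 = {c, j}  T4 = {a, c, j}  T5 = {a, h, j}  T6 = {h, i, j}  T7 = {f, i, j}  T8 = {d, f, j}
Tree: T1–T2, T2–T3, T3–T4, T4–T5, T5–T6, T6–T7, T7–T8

No — vertex g appears in no bag.

A tree decomposition must satisfy three properties: every vertex lies in some bag; for every edge, both endpoints lie together in some bag; and for every vertex, the bags containing it form a connected subtree. Here vertex g appears in no bag, so the decomposition is invalid.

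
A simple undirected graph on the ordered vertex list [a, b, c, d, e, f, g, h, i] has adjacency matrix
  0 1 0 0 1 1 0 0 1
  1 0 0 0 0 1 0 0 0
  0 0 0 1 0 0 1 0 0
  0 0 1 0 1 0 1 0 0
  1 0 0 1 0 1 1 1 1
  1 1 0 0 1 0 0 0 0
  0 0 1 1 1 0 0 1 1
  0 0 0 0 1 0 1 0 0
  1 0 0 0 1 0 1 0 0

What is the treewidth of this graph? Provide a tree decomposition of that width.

Treewidth 2.
One optimal decomposition is:
Bags: B1 = {a, e, i}  B2 = {e, g, i}  B3 = {d, e, g}  B4 = {e, g, h}  B5 = {a, e, f}  B6 = {c, d, g}  B7 = {a, b, f}
Tree: B1–B2, B2–B3, B2–B4, B1–B5, B3–B6, B5–B7

The largest bag has 3 vertices, giving width 2; this decomposition certifies tw(G) ≤ 2. On the other hand G contains the 3-clique {d, e, g}. A clique must lie in a single bag of any decomposition, so no decomposition can have width below 2. The upper and lower bounds meet at 2, so that is the treewidth.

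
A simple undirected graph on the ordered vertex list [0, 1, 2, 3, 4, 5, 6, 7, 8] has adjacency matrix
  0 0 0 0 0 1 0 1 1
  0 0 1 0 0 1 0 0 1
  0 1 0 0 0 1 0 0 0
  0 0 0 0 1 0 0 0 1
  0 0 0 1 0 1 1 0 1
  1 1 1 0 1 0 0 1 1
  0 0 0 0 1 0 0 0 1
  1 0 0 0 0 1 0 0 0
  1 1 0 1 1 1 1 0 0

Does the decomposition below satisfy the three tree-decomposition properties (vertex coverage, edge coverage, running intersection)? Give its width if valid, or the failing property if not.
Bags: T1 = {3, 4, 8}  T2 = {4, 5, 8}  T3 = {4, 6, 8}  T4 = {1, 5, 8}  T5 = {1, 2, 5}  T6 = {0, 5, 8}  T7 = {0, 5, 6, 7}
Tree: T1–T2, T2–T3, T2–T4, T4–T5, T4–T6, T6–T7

A tree decomposition must satisfy three properties: every vertex lies in some bag; for every edge, both endpoints lie together in some bag; and for every vertex, the bags containing it form a connected subtree. Here bags containing vertex 6 are not connected in the tree, so the decomposition is invalid.

No — bags containing vertex 6 are not connected in the tree.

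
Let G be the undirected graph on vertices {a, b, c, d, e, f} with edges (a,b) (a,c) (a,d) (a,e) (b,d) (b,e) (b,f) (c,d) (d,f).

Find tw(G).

2

A width-2 tree decomposition is:
Bags: B1 = {a, c, d}  B2 = {a, b, d}  B3 = {a, b, e}  B4 = {b, d, f}
Tree: B1–B2, B2–B3, B2–B4
The largest bag has 3 vertices, giving width 2; this decomposition certifies tw(G) ≤ 2. Conversely, {b, d, f} is a clique of size 3, and the vertices of any clique must share a bag in every tree decomposition; so some bag has ≥ 3 vertices and tw(G) ≥ 2. Therefore the treewidth is 2.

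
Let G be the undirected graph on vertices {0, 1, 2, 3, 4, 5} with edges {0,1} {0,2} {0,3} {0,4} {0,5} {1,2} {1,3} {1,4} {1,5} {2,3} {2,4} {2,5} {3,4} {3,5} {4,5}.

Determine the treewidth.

A width-5 tree decomposition is:
Bags: B1 = {0, 1, 2, 3, 4, 5}
Tree: (single bag)
A single bag containing all 6 vertices is trivially a valid decomposition of width 5. Conversely, {0, 1, 2, 3, 4, 5} is a clique of size 6, and the vertices of any clique must share a bag in every tree decomposition; so some bag has ≥ 6 vertices and tw(G) ≥ 5. Hence tw(G) = 5 exactly.

5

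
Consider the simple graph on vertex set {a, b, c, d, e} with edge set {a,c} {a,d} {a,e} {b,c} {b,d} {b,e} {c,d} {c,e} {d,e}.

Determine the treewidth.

A width-3 tree decomposition is:
Bags: B1 = {b, c, d, e}  B2 = {a, c, d, e}
Tree: B1–B2
Each bag holds 4 vertices, so the decomposition has width 3, which upper-bounds the treewidth. For the lower bound, the 4 vertices {a, c, d, e} are pairwise adjacent, and any tree decomposition puts a clique entirely inside one bag — forcing width ≥ 3. Hence tw(G) = 3 exactly.

3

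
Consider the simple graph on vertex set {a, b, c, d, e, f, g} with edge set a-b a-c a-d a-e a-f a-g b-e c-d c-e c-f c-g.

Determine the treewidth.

A width-2 tree decomposition is:
Bags: B1 = {a, c, d}  B2 = {a, c, e}  B3 = {a, b, e}  B4 = {a, c, f}  B5 = {a, c, g}
Tree: B1–B2, B2–B3, B2–B4, B2–B5
The largest bag has 3 vertices, giving width 2; this decomposition certifies tw(G) ≤ 2. For the lower bound, the 3 vertices {a, c, d} are pairwise adjacent, and any tree decomposition puts a clique entirely inside one bag — forcing width ≥ 2. Hence tw(G) = 2 exactly.

2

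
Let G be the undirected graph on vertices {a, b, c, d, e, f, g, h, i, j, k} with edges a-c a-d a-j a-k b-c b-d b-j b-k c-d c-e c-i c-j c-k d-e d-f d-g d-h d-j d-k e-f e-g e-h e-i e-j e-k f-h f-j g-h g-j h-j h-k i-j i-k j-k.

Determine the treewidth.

A width-4 tree decomposition is:
Bags: B1 = {c, d, e, j, k}  B2 = {d, e, h, j, k}  B3 = {c, e, i, j, k}  B4 = {b, c, d, j, k}  B5 = {d, e, g, h, j}  B6 = {a, c, d, j, k}  B7 = {d, e, f, h, j}
Tree: B1–B2, B1–B3, B1–B4, B2–B5, B4–B6, B2–B7
Every bag has size at most 5, so the width is 5 − 1 = 4 and tw(G) ≤ 4. For the lower bound, the 5 vertices {d, e, g, h, j} are pairwise adjacent, and any tree decomposition puts a clique entirely inside one bag — forcing width ≥ 4. The upper and lower bounds meet at 4, so that is the treewidth.

4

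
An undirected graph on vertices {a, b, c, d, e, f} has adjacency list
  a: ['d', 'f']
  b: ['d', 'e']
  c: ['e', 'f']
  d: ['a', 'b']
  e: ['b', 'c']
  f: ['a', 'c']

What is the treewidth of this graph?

2

A width-2 tree decomposition is:
Bags: B1 = {c, e, f}  B2 = {b, e, f}  B3 = {b, d, f}  B4 = {a, d, f}
Tree: B1–B2, B2–B3, B3–B4
Each bag holds 3 vertices, so the decomposition has width 2, which upper-bounds the treewidth. Since f–c–e–b–d–a–f is a cycle in G, G is not acyclic. Forests are exactly the graphs of treewidth ≤ 1, so tw(G) ≥ 2. The upper and lower bounds meet at 2, so that is the treewidth.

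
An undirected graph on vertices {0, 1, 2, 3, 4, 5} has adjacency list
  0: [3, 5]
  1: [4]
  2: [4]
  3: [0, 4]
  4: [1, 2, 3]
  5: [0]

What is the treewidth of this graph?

1

A width-1 tree decomposition is:
Bags: B1 = {2, 4}  B2 = {3, 4}  B3 = {0, 3}  B4 = {1, 4}  B5 = {0, 5}
Tree: B1–B2, B2–B3, B2–B4, B3–B5
Each bag holds 2 vertices, so the decomposition has width 1, which upper-bounds the treewidth. G has an edge, so its treewidth is at least 1. Combining the bounds, tw(G) = 1.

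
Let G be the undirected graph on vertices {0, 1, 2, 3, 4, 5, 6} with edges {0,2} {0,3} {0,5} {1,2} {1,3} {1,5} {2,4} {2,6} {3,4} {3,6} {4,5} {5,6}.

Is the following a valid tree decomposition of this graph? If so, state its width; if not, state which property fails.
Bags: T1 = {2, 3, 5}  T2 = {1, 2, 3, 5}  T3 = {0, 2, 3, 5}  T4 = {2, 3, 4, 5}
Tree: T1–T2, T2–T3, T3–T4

A tree decomposition must satisfy three properties: every vertex lies in some bag; for every edge, both endpoints lie together in some bag; and for every vertex, the bags containing it form a connected subtree. Here vertex 6 appears in no bag, so the decomposition is invalid.

No — vertex 6 appears in no bag.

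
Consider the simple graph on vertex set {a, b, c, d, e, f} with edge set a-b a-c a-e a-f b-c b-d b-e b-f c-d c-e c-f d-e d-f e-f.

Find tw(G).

A width-4 tree decomposition is:
Bags: B1 = {b, c, d, e, f}  B2 = {a, b, c, e, f}
Tree: B1–B2
Every bag has size at most 5, so the width is 5 − 1 = 4 and tw(G) ≤ 4. Conversely, {b, c, d, e, f} is a clique of size 5, and the vertices of any clique must share a bag in every tree decomposition; so some bag has ≥ 5 vertices and tw(G) ≥ 4. Therefore the treewidth is 4.

4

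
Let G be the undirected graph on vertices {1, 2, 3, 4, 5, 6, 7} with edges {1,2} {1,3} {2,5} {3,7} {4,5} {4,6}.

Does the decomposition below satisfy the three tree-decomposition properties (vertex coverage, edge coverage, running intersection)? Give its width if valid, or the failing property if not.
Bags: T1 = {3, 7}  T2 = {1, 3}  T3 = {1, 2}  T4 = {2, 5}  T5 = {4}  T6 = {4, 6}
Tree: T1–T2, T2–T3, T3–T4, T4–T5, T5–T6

No — edge (5,4) lies in no bag.

A tree decomposition must satisfy three properties: every vertex lies in some bag; for every edge, both endpoints lie together in some bag; and for every vertex, the bags containing it form a connected subtree. Here edge (5,4) lies in no bag, so the decomposition is invalid.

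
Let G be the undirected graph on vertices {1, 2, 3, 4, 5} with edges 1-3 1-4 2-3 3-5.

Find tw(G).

A width-1 tree decomposition is:
Bags: B1 = {1, 3}  B2 = {1, 4}  B3 = {3, 5}  B4 = {2, 3}
Tree: B1–B2, B1–B3, B3–B4
Every bag has size at most 2, so the width is 2 − 1 = 1 and tw(G) ≤ 1. Since G has at least one edge (e.g. 1–3), it is not an edgeless graph, so tw(G) ≥ 1. Therefore the treewidth is 1.

1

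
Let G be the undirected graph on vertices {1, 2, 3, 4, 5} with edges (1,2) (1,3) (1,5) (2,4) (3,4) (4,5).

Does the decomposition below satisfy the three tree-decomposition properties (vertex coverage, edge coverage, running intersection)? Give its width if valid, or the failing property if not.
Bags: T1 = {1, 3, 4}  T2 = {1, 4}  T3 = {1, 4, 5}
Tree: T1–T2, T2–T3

No — vertex 2 appears in no bag.

A tree decomposition must satisfy three properties: every vertex lies in some bag; for every edge, both endpoints lie together in some bag; and for every vertex, the bags containing it form a connected subtree. Here vertex 2 appears in no bag, so the decomposition is invalid.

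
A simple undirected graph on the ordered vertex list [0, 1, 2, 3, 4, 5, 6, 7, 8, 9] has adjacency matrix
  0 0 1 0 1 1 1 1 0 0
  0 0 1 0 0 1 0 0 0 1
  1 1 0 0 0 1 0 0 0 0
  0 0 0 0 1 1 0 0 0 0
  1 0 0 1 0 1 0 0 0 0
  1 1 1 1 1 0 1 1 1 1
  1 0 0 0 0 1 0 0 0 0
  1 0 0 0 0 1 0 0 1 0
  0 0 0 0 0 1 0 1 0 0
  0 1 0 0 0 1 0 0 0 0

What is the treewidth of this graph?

2

A width-2 tree decomposition is:
Bags: B1 = {0, 5, 7}  B2 = {0, 2, 5}  B3 = {0, 4, 5}  B4 = {1, 2, 5}  B5 = {3, 4, 5}  B6 = {0, 5, 6}  B7 = {1, 5, 9}  B8 = {5, 7, 8}
Tree: B1–B2, B2–B3, B2–B4, B3–B5, B1–B6, B4–B7, B1–B8
The largest bag has 3 vertices, giving width 2; this decomposition certifies tw(G) ≤ 2. On the other hand G contains the 3-clique {0, 2, 5}. A clique must lie in a single bag of any decomposition, so no decomposition can have width below 2. Combining the bounds, tw(G) = 2.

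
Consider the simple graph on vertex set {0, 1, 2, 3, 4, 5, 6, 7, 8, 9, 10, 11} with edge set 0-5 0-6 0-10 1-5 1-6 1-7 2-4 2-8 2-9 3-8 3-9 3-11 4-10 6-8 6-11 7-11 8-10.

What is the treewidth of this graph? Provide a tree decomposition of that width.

Every bag has size at most 4, so the width is 4 − 1 = 3 and tw(G) ≤ 3. For the lower bound: the 4 vertex sets {1,5,7}, {11}, {6}, {0,3,8,10} are disjoint, each induces a connected subgraph, and every pair is joined by at least one edge of G. Contracting each set to a single vertex therefore yields K_{4} as a minor, and since treewidth is minor-monotone, tw(G) ≥ tw(K_{4}) = 3. Combining the bounds, tw(G) = 3.

Treewidth 3.
One optimal decomposition is:
Bags: B1 = {1, 5, 7, 11}  B2 = {1, 5, 6, 11}  B3 = {0, 5, 6, 11}  B4 = {0, 3, 6, 11}  B5 = {0, 3, 6, 8}  B6 = {0, 3, 8, 10}  B7 = {3, 8, 9, 10}  B8 = {2, 8, 9, 10}  B9 = {2, 4, 9, 10}
Tree: B1–B2, B2–B3, B3–B4, B4–B5, B5–B6, B6–B7, B7–B8, B8–B9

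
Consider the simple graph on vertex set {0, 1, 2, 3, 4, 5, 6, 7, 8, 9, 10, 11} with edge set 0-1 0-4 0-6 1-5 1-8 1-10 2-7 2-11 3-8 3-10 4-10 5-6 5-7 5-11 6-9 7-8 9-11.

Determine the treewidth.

3

A width-3 tree decomposition is:
Bags: B1 = {2, 6, 9, 11}  B2 = {2, 5, 6, 11}  B3 = {2, 5, 6, 7}  B4 = {0, 5, 6, 7}  B5 = {0, 1, 5, 7}  B6 = {0, 1, 7, 8}  B7 = {0, 1, 4, 8}  B8 = {1, 4, 8, 10}  B9 = {3, 4, 8, 10}
Tree: B1–B2, B2–B3, B3–B4, B4–B5, B5–B6, B6–B7, B7–B8, B8–B9
Every bag has size at most 4, so the width is 4 − 1 = 3 and tw(G) ≤ 3. For the lower bound: the 4 vertex sets {2,9,11}, {6}, {5}, {0,1,7,8} are disjoint, each induces a connected subgraph, and every pair is joined by at least one edge of G. Contracting each set to a single vertex therefore yields K_{4} as a minor, and since treewidth is minor-monotone, tw(G) ≥ tw(K_{4}) = 3. The upper and lower bounds meet at 3, so that is the treewidth.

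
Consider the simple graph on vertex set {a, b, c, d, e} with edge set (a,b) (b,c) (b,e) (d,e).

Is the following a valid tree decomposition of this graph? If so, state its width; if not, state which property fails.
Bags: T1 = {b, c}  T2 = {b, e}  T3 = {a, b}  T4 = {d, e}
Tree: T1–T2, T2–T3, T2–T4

Vertex coverage: the bags together contain {a, b, c, d, e}, the full vertex set. Edge coverage: each edge of G has both endpoints in at least one bag. Running intersection: for every vertex, the bags containing it form a connected subtree. All three properties hold, so this is a valid tree decomposition of width max|bag| − 1 = 1, and hence tw(G) ≤ 1.

Yes; width 1.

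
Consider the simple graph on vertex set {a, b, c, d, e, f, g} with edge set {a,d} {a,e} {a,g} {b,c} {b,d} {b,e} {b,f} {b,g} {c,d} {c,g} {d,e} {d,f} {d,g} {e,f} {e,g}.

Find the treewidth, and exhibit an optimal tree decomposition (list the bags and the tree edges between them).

Treewidth 3.
One optimal decomposition is:
Bags: B1 = {a, d, e, g}  B2 = {b, d, e, g}  B3 = {b, d, e, f}  B4 = {b, c, d, g}
Tree: B1–B2, B2–B3, B2–B4

Every bag has size at most 4, so the width is 4 − 1 = 3 and tw(G) ≤ 3. For the lower bound, the 4 vertices {a, d, e, g} are pairwise adjacent, and any tree decomposition puts a clique entirely inside one bag — forcing width ≥ 3. The upper and lower bounds meet at 3, so that is the treewidth.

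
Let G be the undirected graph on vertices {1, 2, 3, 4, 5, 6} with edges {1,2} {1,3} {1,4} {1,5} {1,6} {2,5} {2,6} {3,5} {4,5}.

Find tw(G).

2

A width-2 tree decomposition is:
Bags: B1 = {1, 2, 6}  B2 = {1, 2, 5}  B3 = {1, 3, 5}  B4 = {1, 4, 5}
Tree: B1–B2, B2–B3, B3–B4
Each bag holds 3 vertices, so the decomposition has width 2, which upper-bounds the treewidth. Conversely, {1, 2, 5} is a clique of size 3, and the vertices of any clique must share a bag in every tree decomposition; so some bag has ≥ 3 vertices and tw(G) ≥ 2. The upper and lower bounds meet at 2, so that is the treewidth.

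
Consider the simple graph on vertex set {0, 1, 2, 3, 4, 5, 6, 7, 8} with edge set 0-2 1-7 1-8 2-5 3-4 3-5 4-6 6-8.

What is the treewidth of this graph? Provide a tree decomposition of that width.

Treewidth 1.
One such decomposition:
Bags: B1 = {1, 7}  B2 = {1, 8}  B3 = {6, 8}  B4 = {4, 6}  B5 = {3, 4}  B6 = {3, 5}  B7 = {2, 5}  B8 = {0, 2}
Tree: B1–B2, B2–B3, B3–B4, B4–B5, B5–B6, B6–B7, B7–B8

Each bag holds 2 vertices, so the decomposition has width 1, which upper-bounds the treewidth. G has an edge, so its treewidth is at least 1. Combining the bounds, tw(G) = 1.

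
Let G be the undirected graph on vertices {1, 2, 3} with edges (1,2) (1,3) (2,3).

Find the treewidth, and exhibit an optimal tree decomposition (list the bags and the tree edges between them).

A single bag containing all 3 vertices is trivially a valid decomposition of width 2. On the other hand G contains the 3-clique {1, 2, 3}. A clique must lie in a single bag of any decomposition, so no decomposition can have width below 2. Hence tw(G) = 2 exactly.

Treewidth 2.
Bags: B1 = {1, 2, 3}
Tree: (single bag)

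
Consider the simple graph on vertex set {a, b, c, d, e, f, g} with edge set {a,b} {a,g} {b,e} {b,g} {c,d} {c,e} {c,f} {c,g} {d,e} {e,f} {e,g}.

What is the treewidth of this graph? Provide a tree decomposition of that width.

Every bag has size at most 3, so the width is 3 − 1 = 2 and tw(G) ≤ 2. For the lower bound, the 3 vertices {c, e, g} are pairwise adjacent, and any tree decomposition puts a clique entirely inside one bag — forcing width ≥ 2. Hence tw(G) = 2 exactly.

Treewidth 2.
Bags: B1 = {c, e, g}  B2 = {b, e, g}  B3 = {a, b, g}  B4 = {c, d, e}  B5 = {c, e, f}
Tree: B1–B2, B2–B3, B1–B4, B4–B5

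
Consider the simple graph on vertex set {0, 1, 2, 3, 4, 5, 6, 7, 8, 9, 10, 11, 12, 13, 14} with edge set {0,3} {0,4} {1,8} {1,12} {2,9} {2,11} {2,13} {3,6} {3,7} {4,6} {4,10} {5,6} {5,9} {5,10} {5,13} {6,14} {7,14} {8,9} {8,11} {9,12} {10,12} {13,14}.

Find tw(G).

A width-3 tree decomposition is:
Bags: B1 = {0, 3, 7, 14}  B2 = {0, 3, 6, 14}  B3 = {0, 4, 6, 14}  B4 = {4, 6, 13, 14}  B5 = {4, 5, 6, 13}  B6 = {4, 5, 10, 13}  B7 = {2, 5, 10, 13}  B8 = {2, 5, 9, 10}  B9 = {2, 9, 10, 12}  B10 = {2, 9, 11, 12}  B11 = {8, 9, 11, 12}  B12 = {1, 8, 11, 12}
Tree: B1–B2, B2–B3, B3–B4, B4–B5, B5–B6, B6–B7, B7–B8, B8–B9, B9–B10, B10–B11, B11–B12
The largest bag has 4 vertices, giving width 3; this decomposition certifies tw(G) ≤ 3. For the lower bound: the 4 vertex sets {0,3,7}, {14}, {6}, {4,5,10,13} are disjoint, each induces a connected subgraph, and every pair is joined by at least one edge of G. Contracting each set to a single vertex therefore yields K_{4} as a minor, and since treewidth is minor-monotone, tw(G) ≥ tw(K_{4}) = 3. Therefore the treewidth is 3.

3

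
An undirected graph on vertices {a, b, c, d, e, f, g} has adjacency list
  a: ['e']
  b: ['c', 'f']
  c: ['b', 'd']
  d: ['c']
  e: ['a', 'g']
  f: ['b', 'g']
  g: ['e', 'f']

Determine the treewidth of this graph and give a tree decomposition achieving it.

Each bag holds 2 vertices, so the decomposition has width 1, which upper-bounds the treewidth. Any graph with an edge has treewidth ≥ 1, and G has the edge d–c. Therefore the treewidth is 1.

Treewidth 1.
Bags: B1 = {c, d}  B2 = {b, c}  B3 = {b, f}  B4 = {f, g}  B5 = {e, g}  B6 = {a, e}
Tree: B1–B2, B2–B3, B3–B4, B4–B5, B5–B6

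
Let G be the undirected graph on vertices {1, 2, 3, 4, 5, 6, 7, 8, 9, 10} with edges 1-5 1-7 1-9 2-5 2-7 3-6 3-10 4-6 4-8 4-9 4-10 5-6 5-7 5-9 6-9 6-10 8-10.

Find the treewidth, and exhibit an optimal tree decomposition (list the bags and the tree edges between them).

Treewidth 2.
One such decomposition:
Bags: B1 = {4, 6, 9}  B2 = {5, 6, 9}  B3 = {1, 5, 9}  B4 = {1, 5, 7}  B5 = {4, 6, 10}  B6 = {4, 8, 10}  B7 = {3, 6, 10}  B8 = {2, 5, 7}
Tree: B1–B2, B2–B3, B3–B4, B1–B5, B5–B6, B5–B7, B4–B8

Every bag has size at most 3, so the width is 3 − 1 = 2 and tw(G) ≤ 2. On the other hand G contains the 3-clique {3, 6, 10}. A clique must lie in a single bag of any decomposition, so no decomposition can have width below 2. The upper and lower bounds meet at 2, so that is the treewidth.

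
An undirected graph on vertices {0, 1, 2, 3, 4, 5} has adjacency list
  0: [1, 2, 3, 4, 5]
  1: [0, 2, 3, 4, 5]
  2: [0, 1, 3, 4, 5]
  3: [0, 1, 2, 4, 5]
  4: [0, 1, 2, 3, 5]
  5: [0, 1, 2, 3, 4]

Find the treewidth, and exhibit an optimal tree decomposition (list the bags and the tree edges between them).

Treewidth 5.
One such decomposition:
Bags: B1 = {0, 1, 2, 3, 4, 5}
Tree: (single bag)

With just one bag of size 6, the width is 6 − 1 = 5, so tw(G) ≤ 5. Conversely, {0, 1, 2, 3, 4, 5} is a clique of size 6, and the vertices of any clique must share a bag in every tree decomposition; so some bag has ≥ 6 vertices and tw(G) ≥ 5. Therefore the treewidth is 5.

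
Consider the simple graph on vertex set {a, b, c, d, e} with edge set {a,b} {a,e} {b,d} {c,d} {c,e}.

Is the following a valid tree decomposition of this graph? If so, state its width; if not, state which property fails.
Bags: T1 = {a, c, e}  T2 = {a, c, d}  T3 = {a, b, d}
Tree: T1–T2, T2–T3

Checking the three conditions: (i) the bags cover all of {a, b, c, d, e}; (ii) for each edge, some bag contains both endpoints; (iii) the bags containing any fixed vertex form a subtree. All hold, so the decomposition is valid with width 3 − 1 = 2.

Yes; width 2.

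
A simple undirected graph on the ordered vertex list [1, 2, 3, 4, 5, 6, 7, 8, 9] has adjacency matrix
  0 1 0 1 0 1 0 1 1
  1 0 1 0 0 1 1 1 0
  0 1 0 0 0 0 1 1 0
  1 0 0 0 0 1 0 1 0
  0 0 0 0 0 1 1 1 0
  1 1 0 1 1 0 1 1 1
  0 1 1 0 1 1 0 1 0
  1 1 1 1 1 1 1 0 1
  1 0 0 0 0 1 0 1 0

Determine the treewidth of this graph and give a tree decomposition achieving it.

Treewidth 3.
One optimal decomposition is:
Bags: B1 = {1, 2, 6, 8}  B2 = {1, 4, 6, 8}  B3 = {2, 6, 7, 8}  B4 = {5, 6, 7, 8}  B5 = {2, 3, 7, 8}  B6 = {1, 6, 8, 9}
Tree: B1–B2, B1–B3, B3–B4, B3–B5, B1–B6

The largest bag has 4 vertices, giving width 3; this decomposition certifies tw(G) ≤ 3. For the lower bound, the 4 vertices {2, 3, 7, 8} are pairwise adjacent, and any tree decomposition puts a clique entirely inside one bag — forcing width ≥ 3. Hence tw(G) = 3 exactly.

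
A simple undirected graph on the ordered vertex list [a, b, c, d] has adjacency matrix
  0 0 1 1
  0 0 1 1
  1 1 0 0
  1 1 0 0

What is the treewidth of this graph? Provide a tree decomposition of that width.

The largest bag has 3 vertices, giving width 2; this decomposition certifies tw(G) ≤ 2. Since b–c–a–d–b is a cycle in G, G is not acyclic. Forests are exactly the graphs of treewidth ≤ 1, so tw(G) ≥ 2. Therefore the treewidth is 2.

Treewidth 2.
Bags: B1 = {a, b, c}  B2 = {a, b, d}
Tree: B1–B2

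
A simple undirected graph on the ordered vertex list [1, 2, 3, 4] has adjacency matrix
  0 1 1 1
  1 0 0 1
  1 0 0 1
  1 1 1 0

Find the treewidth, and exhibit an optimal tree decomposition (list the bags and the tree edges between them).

The largest bag has 3 vertices, giving width 2; this decomposition certifies tw(G) ≤ 2. For the lower bound, the 3 vertices {1, 2, 4} are pairwise adjacent, and any tree decomposition puts a clique entirely inside one bag — forcing width ≥ 2. The upper and lower bounds meet at 2, so that is the treewidth.

Treewidth 2.
One optimal decomposition is:
Bags: B1 = {1, 3, 4}  B2 = {1, 2, 4}
Tree: B1–B2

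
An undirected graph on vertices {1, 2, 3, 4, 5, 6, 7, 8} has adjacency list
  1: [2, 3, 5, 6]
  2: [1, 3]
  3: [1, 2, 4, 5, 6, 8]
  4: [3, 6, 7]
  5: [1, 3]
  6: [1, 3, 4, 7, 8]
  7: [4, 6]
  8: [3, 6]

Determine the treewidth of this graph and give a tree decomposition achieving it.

Every bag has size at most 3, so the width is 3 − 1 = 2 and tw(G) ≤ 2. On the other hand G contains the 3-clique {3, 6, 8}. A clique must lie in a single bag of any decomposition, so no decomposition can have width below 2. Combining the bounds, tw(G) = 2.

Treewidth 2.
Bags: B1 = {1, 2, 3}  B2 = {1, 3, 6}  B3 = {1, 3, 5}  B4 = {3, 4, 6}  B5 = {3, 6, 8}  B6 = {4, 6, 7}
Tree: B1–B2, B2–B3, B2–B4, B2–B5, B4–B6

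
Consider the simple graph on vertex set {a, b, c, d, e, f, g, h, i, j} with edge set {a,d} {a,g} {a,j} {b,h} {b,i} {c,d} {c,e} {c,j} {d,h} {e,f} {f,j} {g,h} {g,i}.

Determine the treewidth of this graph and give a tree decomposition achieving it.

The largest bag has 3 vertices, giving width 2; this decomposition certifies tw(G) ≤ 2. For the lower bound, G contains the cycle b–i–g–h–b, so G is not a forest; only forests have treewidth ≤ 1, hence tw(G) ≥ 2. Therefore the treewidth is 2.

Treewidth 2.
One optimal decomposition is:
Bags: B1 = {b, h, i}  B2 = {g, h, i}  B3 = {d, g, h}  B4 = {a, d, g}  B5 = {a, c, d}  B6 = {a, c, j}  B7 = {c, e, j}  B8 = {e, f, j}
Tree: B1–B2, B2–B3, B3–B4, B4–B5, B5–B6, B6–B7, B7–B8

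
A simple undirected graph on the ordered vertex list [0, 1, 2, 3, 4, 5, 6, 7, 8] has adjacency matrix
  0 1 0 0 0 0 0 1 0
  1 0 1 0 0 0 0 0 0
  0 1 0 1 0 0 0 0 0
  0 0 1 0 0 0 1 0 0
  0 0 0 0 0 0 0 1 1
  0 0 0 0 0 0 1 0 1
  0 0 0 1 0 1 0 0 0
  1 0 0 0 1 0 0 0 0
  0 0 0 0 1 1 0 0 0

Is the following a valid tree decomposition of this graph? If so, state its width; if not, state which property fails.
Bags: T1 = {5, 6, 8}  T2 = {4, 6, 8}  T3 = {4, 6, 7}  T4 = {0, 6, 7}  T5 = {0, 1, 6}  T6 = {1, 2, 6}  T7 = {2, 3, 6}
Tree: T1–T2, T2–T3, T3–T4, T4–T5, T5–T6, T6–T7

Every vertex of G appears in some bag (union = {0, 1, 2, 3, 4, 5, 6, 7, 8}); every edge is covered by a bag; and for each vertex v the set of bags containing v is connected in the bag tree. The decomposition is therefore valid. The largest bag has 3 vertices, so the width is 2.

Yes; width 2.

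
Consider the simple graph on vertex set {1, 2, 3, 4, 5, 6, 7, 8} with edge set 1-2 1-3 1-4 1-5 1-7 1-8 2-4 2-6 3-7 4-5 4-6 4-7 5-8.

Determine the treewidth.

A width-2 tree decomposition is:
Bags: B1 = {1, 2, 4}  B2 = {2, 4, 6}  B3 = {1, 4, 5}  B4 = {1, 4, 7}  B5 = {1, 5, 8}  B6 = {1, 3, 7}
Tree: B1–B2, B1–B3, B3–B4, B3–B5, B4–B6
Every bag has size at most 3, so the width is 3 − 1 = 2 and tw(G) ≤ 2. Conversely, {1, 5, 8} is a clique of size 3, and the vertices of any clique must share a bag in every tree decomposition; so some bag has ≥ 3 vertices and tw(G) ≥ 2. Hence tw(G) = 2 exactly.

2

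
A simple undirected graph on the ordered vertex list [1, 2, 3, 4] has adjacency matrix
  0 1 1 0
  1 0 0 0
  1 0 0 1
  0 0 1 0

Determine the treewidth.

A width-1 tree decomposition is:
Bags: B1 = {1, 2}  B2 = {1, 3}  B3 = {3, 4}
Tree: B1–B2, B2–B3
Each bag holds 2 vertices, so the decomposition has width 1, which upper-bounds the treewidth. Since G has at least one edge (e.g. 2–1), it is not an edgeless graph, so tw(G) ≥ 1. Hence tw(G) = 1 exactly.

1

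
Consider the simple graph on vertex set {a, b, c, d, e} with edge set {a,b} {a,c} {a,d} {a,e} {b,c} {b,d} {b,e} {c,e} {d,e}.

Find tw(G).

3

A width-3 tree decomposition is:
Bags: B1 = {a, b, c, e}  B2 = {a, b, d, e}
Tree: B1–B2
Every bag has size at most 4, so the width is 4 − 1 = 3 and tw(G) ≤ 3. For the lower bound, the 4 vertices {a, b, d, e} are pairwise adjacent, and any tree decomposition puts a clique entirely inside one bag — forcing width ≥ 3. Combining the bounds, tw(G) = 3.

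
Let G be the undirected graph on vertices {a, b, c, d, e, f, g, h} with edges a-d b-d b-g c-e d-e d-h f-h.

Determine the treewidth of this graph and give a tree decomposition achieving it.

Treewidth 1.
Bags: B1 = {b, d}  B2 = {a, d}  B3 = {d, h}  B4 = {f, h}  B5 = {b, g}  B6 = {d, e}  B7 = {c, e}
Tree: B1–B2, B1–B3, B3–B4, B1–B5, B2–B6, B6–B7

Every bag has size at most 2, so the width is 2 − 1 = 1 and tw(G) ≤ 1. Any graph with an edge has treewidth ≥ 1, and G has the edge d–b. Therefore the treewidth is 1.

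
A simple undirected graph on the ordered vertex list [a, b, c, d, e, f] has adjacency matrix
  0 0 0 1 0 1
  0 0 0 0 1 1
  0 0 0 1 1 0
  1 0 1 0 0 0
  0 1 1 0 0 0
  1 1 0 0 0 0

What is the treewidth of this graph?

2

A width-2 tree decomposition is:
Bags: B1 = {b, c, e}  B2 = {b, c, f}  B3 = {a, c, f}  B4 = {a, c, d}
Tree: B1–B2, B2–B3, B3–B4
The largest bag has 3 vertices, giving width 2; this decomposition certifies tw(G) ≤ 2. Since c–e–b–f–a–d–c is a cycle in G, G is not acyclic. Forests are exactly the graphs of treewidth ≤ 1, so tw(G) ≥ 2. Combining the bounds, tw(G) = 2.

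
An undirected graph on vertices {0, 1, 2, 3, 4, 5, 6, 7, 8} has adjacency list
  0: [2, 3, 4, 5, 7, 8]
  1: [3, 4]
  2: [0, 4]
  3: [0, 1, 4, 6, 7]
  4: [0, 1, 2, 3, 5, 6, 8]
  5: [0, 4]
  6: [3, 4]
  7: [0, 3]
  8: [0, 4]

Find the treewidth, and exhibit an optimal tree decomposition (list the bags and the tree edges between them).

Each bag holds 3 vertices, so the decomposition has width 2, which upper-bounds the treewidth. Conversely, {0, 4, 8} is a clique of size 3, and the vertices of any clique must share a bag in every tree decomposition; so some bag has ≥ 3 vertices and tw(G) ≥ 2. Therefore the treewidth is 2.

Treewidth 2.
Bags: B1 = {0, 3, 4}  B2 = {3, 4, 6}  B3 = {1, 3, 4}  B4 = {0, 3, 7}  B5 = {0, 2, 4}  B6 = {0, 4, 8}  B7 = {0, 4, 5}
Tree: B1–B2, B2–B3, B1–B4, B1–B5, B1–B6, B1–B7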